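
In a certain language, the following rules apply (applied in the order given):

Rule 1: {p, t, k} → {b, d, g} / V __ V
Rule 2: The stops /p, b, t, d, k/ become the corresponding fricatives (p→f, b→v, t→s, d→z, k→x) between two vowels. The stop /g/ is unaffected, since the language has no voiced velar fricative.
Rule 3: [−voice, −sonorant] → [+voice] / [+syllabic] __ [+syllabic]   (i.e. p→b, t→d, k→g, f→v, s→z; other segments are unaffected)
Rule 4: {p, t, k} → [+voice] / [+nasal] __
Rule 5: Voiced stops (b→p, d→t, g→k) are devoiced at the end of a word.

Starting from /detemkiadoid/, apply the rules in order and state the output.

Rule 1 (intervocalic voicing): /t/ is a voiceless stop between vowels /e/ and /e/, so it voices to [d]. /detemkiadoid/ → dedemkiadoid.
Rule 2 (intervocalic spirantization): /d/ is a stop between vowels /e/ and /e/, so it spirantizes to the fricative [z]. /d/ is a stop between vowels /a/ and /o/, so it spirantizes to the fricative [z]. /dedemkiadoid/ → dezemkiazoid.
Rule 3 (intervocalic voicing): no segment meets the environment; /dezemkiazoid/ is unchanged.
Rule 4 (post-nasal voicing): /k/ is a voiceless stop immediately after the nasal /m/, so it voices to [g]. /dezemkiazoid/ → dezemgiazoid.
Rule 5 (final devoicing): /d/ is a voiced stop in word-final position, so it devoices to [t]. /dezemgiazoid/ → dezemgiazoit.

dezemgiazoit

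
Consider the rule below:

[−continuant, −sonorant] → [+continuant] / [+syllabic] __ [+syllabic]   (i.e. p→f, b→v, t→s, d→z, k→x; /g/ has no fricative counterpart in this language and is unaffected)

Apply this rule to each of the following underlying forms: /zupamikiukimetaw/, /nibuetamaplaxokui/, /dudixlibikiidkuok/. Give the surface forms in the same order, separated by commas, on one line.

zufamixiuximesaw, nivuesamaplaxoxui, duzixlivixiidkuok

/zupamikiukimetaw/: /p/ is a stop between vowels /u/ and /a/, so it spirantizes to the fricative [f]. /k/ is a stop between vowels /i/ and /i/, so it spirantizes to the fricative [x]. /k/ is a stop between vowels /u/ and /i/, so it spirantizes to the fricative [x]. /t/ is a stop between vowels /e/ and /a/, so it spirantizes to the fricative [s]. → [zufamixiuximesaw].
/nibuetamaplaxokui/: /b/ is a stop between vowels /i/ and /u/, so it spirantizes to the fricative [v]. /t/ is a stop between vowels /e/ and /a/, so it spirantizes to the fricative [s]. /k/ is a stop between vowels /o/ and /u/, so it spirantizes to the fricative [x]. → [nivuesamaplaxoxui].
/dudixlibikiidkuok/: /d/ is a stop between vowels /u/ and /i/, so it spirantizes to the fricative [z]. /b/ is a stop between vowels /i/ and /i/, so it spirantizes to the fricative [v]. /k/ is a stop between vowels /i/ and /i/, so it spirantizes to the fricative [x]. → [duzixlivixiidkuok].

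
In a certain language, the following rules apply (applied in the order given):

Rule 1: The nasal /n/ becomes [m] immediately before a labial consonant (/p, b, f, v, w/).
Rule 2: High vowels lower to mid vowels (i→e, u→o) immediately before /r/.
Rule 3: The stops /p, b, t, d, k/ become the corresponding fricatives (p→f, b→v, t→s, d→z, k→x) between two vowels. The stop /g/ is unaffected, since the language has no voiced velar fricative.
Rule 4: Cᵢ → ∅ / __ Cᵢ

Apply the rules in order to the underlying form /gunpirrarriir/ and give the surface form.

gumperarier

Rule 1 (nasal place assimilation): /n/ precedes the labial consonant /p/, so it assimilates in place to [m]. /gunpirrarriir/ → gumpirrarriir.
Rule 2 (pre-rhotic lowering): /i/ is a high vowel immediately before /r/, so it lowers to [e]. /i/ is a high vowel immediately before /r/, so it lowers to [e]. /gumpirrarriir/ → gumperrarrier.
Rule 3 (intervocalic spirantization): no segment meets the environment; /gumperrarrier/ is unchanged.
Rule 4 (degemination): /rr/ is a geminate; the first /r/ deletes. /rr/ is a geminate; the first /r/ deletes. /gumperrarrier/ → gumperarier.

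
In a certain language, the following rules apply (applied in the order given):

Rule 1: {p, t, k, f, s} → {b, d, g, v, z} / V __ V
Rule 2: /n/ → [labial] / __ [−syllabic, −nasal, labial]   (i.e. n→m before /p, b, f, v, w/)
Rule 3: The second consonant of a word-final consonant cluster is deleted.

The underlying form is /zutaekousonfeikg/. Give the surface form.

Rule 1 (intervocalic voicing): /t/ is a voiceless obstruent between vowels /u/ and /a/, so it voices to [d]. /k/ is a voiceless obstruent between vowels /e/ and /o/, so it voices to [g]. /s/ is a voiceless obstruent between vowels /u/ and /o/, so it voices to [z]. /zutaekousonfeikg/ → zudaegouzonfeikg.
Rule 2 (nasal place assimilation): /n/ precedes the labial consonant /f/, so it assimilates in place to [m]. /zudaegouzonfeikg/ → zudaegouzomfeikg.
Rule 3 (final cluster simplification): /g/ is the second consonant of a word-final cluster /kg/, so it deletes. /zudaegouzomfeikg/ → zudaegouzomfeik.

zudaegouzomfeik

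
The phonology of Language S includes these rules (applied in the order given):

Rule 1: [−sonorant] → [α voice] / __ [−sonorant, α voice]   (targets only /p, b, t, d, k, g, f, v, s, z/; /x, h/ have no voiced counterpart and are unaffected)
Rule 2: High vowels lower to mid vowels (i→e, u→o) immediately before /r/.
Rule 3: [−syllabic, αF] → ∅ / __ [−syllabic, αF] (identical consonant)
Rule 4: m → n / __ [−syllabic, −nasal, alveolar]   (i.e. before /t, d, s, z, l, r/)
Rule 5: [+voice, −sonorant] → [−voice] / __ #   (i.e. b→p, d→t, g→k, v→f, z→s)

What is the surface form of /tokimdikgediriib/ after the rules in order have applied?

Rule 1 (regressive voicing assimilation): /k/ precedes the voiced obstruent /g/, so it voices to [g] by assimilation. /tokimdikgediriib/ → tokimdiggediriib.
Rule 2 (pre-rhotic lowering): /i/ is a high vowel immediately before /r/, so it lowers to [e]. /tokimdiggediriib/ → tokimdiggederiib.
Rule 3 (degemination): /gg/ is a geminate; the first /g/ deletes. /tokimdiggederiib/ → tokimdigederiib.
Rule 4 (nasal place assimilation): /m/ precedes the alveolar consonant /d/, so it assimilates in place to [n]. /tokimdigederiib/ → tokindigederiib.
Rule 5 (final devoicing): /b/ is a voiced obstruent in word-final position, so it devoices to [p]. /tokindigederiib/ → tokindigederiip.

tokindigederiip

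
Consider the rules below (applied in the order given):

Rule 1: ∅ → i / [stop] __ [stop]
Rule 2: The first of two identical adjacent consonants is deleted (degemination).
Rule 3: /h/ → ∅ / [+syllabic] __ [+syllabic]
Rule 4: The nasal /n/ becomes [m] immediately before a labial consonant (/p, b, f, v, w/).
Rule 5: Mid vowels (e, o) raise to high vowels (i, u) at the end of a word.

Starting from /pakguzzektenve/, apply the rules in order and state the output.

pakiguzekitemvi

Rule 1 (stop-cluster i-epenthesis): /k/ and /g/ form a stop–stop cluster, so [i] is inserted between them. /k/ and /t/ form a stop–stop cluster, so [i] is inserted between them. /pakguzzektenve/ → pakiguzzekitenve.
Rule 2 (degemination): /zz/ is a geminate; the first /z/ deletes. /pakiguzzekitenve/ → pakiguzekitenve.
Rule 3 (intervocalic h-deletion): no segment meets the environment; /pakiguzekitenve/ is unchanged.
Rule 4 (nasal place assimilation): /n/ precedes the labial consonant /v/, so it assimilates in place to [m]. /pakiguzekitenve/ → pakiguzekitemve.
Rule 5 (final vowel raising): /e/ is a mid vowel in word-final position, so it raises to [i]. /pakiguzekitemve/ → pakiguzekitemvi.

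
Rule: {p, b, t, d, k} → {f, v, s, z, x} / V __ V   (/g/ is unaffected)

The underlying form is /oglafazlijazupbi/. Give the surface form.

oglafazlijazupbi

No segment of /oglafazlijazupbi/ meets the structural description of the rule, so the form surfaces unchanged.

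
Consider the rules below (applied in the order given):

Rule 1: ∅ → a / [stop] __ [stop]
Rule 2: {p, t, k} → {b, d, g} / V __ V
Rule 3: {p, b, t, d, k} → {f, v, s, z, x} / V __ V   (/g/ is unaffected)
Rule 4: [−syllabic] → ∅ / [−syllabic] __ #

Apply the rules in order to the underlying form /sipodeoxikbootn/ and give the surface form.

sivozeoxigavoot

Rule 1 (stop-cluster a-epenthesis): /k/ and /b/ form a stop–stop cluster, so [a] is inserted between them. /sipodeoxikbootn/ → sipodeoxikabootn.
Rule 2 (intervocalic voicing): /p/ is a voiceless stop between vowels /i/ and /o/, so it voices to [b]. /k/ is a voiceless stop between vowels /i/ and /a/, so it voices to [g]. /sipodeoxikabootn/ → sibodeoxigabootn.
Rule 3 (intervocalic spirantization): /b/ is a stop between vowels /i/ and /o/, so it spirantizes to the fricative [v]. /d/ is a stop between vowels /o/ and /e/, so it spirantizes to the fricative [z]. /b/ is a stop between vowels /a/ and /o/, so it spirantizes to the fricative [v]. /sibodeoxigabootn/ → sivozeoxigavootn.
Rule 4 (final cluster simplification): /n/ is the second consonant of a word-final cluster /tn/, so it deletes. /sivozeoxigavootn/ → sivozeoxigavoot.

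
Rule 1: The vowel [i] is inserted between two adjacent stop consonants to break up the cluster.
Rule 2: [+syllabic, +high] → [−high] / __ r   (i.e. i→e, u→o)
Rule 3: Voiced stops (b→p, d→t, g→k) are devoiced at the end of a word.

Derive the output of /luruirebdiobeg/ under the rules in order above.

Rule 1 (stop-cluster i-epenthesis): /b/ and /d/ form a stop–stop cluster, so [i] is inserted between them. /luruirebdiobeg/ → luruirebidiobeg.
Rule 2 (pre-rhotic lowering): /u/ is a high vowel immediately before /r/, so it lowers to [o]. /i/ is a high vowel immediately before /r/, so it lowers to [e]. /luruirebidiobeg/ → loruerebidiobeg.
Rule 3 (final devoicing): /g/ is a voiced stop in word-final position, so it devoices to [k]. /loruerebidiobeg/ → loruerebidiobek.

loruerebidiobek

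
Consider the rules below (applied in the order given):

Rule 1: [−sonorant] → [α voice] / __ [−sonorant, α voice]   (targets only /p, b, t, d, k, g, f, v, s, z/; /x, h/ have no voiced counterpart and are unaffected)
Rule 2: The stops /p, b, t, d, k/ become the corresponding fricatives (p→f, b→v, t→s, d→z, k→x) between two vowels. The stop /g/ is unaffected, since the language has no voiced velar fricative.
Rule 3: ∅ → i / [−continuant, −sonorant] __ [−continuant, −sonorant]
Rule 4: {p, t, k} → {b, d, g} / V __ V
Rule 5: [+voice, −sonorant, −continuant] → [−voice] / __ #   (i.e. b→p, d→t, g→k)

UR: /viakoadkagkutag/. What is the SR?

Rule 1 (regressive voicing assimilation): /d/ precedes the voiceless obstruent /k/, so it devoices to [t] by assimilation. /g/ precedes the voiceless obstruent /k/, so it devoices to [k] by assimilation. /viakoadkagkutag/ → viakoatkakkutag.
Rule 2 (intervocalic spirantization): /k/ is a stop between vowels /a/ and /o/, so it spirantizes to the fricative [x]. /t/ is a stop between vowels /u/ and /a/, so it spirantizes to the fricative [s]. /viakoatkakkutag/ → viaxoatkakkusag.
Rule 3 (stop-cluster i-epenthesis): /t/ and /k/ form a stop–stop cluster, so [i] is inserted between them. /k/ and /k/ form a stop–stop cluster, so [i] is inserted between them. /viaxoatkakkusag/ → viaxoatikakikusag.
Rule 4 (intervocalic voicing): /t/ is a voiceless stop between vowels /a/ and /i/, so it voices to [d]. /k/ is a voiceless stop between vowels /i/ and /a/, so it voices to [g]. /k/ is a voiceless stop between vowels /a/ and /i/, so it voices to [g]. /k/ is a voiceless stop between vowels /i/ and /u/, so it voices to [g]. /viaxoatikakikusag/ → viaxoadigagigusag.
Rule 5 (final devoicing): /g/ is a voiced stop in word-final position, so it devoices to [k]. /viaxoadigagigusag/ → viaxoadigagigusak.

viaxoadigagigusak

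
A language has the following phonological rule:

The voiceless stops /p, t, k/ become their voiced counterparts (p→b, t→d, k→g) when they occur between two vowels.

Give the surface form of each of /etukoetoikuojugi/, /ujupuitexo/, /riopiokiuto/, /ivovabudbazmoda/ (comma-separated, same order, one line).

edugoedoiguojugi, ujubuidexo, riobiogiudo, ivovabudbazmoda

/etukoetoikuojugi/: /t/ is a voiceless stop between vowels /e/ and /u/, so it voices to [d]. /k/ is a voiceless stop between vowels /u/ and /o/, so it voices to [g]. /t/ is a voiceless stop between vowels /e/ and /o/, so it voices to [d]. /k/ is a voiceless stop between vowels /i/ and /u/, so it voices to [g]. → [edugoedoiguojugi].
/ujupuitexo/: /p/ is a voiceless stop between vowels /u/ and /u/, so it voices to [b]. /t/ is a voiceless stop between vowels /i/ and /e/, so it voices to [d]. → [ujubuidexo].
/riopiokiuto/: /p/ is a voiceless stop between vowels /o/ and /i/, so it voices to [b]. /k/ is a voiceless stop between vowels /o/ and /i/, so it voices to [g]. /t/ is a voiceless stop between vowels /u/ and /o/, so it voices to [d]. → [riobiogiudo].
/ivovabudbazmoda/: the rule's environment is not met; surfaces unchanged as [ivovabudbazmoda].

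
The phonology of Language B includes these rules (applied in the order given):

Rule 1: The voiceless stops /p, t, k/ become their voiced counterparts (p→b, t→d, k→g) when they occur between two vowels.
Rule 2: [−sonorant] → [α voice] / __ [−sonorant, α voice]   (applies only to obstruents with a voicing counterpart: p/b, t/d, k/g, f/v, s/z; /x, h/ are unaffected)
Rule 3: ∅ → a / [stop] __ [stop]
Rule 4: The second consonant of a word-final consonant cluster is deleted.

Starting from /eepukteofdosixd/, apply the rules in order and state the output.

Rule 1 (intervocalic voicing): /p/ is a voiceless stop between vowels /e/ and /u/, so it voices to [b]. /eepukteofdosixd/ → eebukteofdosixd.
Rule 2 (regressive voicing assimilation): /f/ precedes the voiced obstruent /d/, so it voices to [v] by assimilation. /eebukteofdosixd/ → eebukteovdosixd.
Rule 3 (stop-cluster a-epenthesis): /k/ and /t/ form a stop–stop cluster, so [a] is inserted between them. /eebukteovdosixd/ → eebukateovdosixd.
Rule 4 (final cluster simplification): /d/ is the second consonant of a word-final cluster /xd/, so it deletes. /eebukateovdosixd/ → eebukateovdosix.

eebukateovdosix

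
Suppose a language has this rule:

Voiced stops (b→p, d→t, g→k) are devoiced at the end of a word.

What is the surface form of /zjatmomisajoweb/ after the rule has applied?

zjatmomisajowep

/b/ is a voiced stop in word-final position, so it devoices to [p].
Surface form: [zjatmomisajowep].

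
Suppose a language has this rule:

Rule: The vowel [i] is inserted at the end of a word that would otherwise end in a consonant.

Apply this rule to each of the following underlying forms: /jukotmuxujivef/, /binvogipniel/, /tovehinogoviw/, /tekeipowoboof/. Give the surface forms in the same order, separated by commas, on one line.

jukotmuxujivefi, binvogipnieli, tovehinogoviwi, tekeipowoboofi

/jukotmuxujivef/: the form ends in the consonant /f/, so [i] is inserted word-finally. → [jukotmuxujivefi].
/binvogipniel/: the form ends in the consonant /l/, so [i] is inserted word-finally. → [binvogipnieli].
/tovehinogoviw/: the form ends in the consonant /w/, so [i] is inserted word-finally. → [tovehinogoviwi].
/tekeipowoboof/: the form ends in the consonant /f/, so [i] is inserted word-finally. → [tekeipowoboofi].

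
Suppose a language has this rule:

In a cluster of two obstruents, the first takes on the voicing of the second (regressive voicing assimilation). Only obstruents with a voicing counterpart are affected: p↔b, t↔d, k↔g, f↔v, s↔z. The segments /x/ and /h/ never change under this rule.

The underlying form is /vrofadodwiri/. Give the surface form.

vrofadodwiri

No segment of /vrofadodwiri/ meets the structural description of the rule, so the form surfaces unchanged.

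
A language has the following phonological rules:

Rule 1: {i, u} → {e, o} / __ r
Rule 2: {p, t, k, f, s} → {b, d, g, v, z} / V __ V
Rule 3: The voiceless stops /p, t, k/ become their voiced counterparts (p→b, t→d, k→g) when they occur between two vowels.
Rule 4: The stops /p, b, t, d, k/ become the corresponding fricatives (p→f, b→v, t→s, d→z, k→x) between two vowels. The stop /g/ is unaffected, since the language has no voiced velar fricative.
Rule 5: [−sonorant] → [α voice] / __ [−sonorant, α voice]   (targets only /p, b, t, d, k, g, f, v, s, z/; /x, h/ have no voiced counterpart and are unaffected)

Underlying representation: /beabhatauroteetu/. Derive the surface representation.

beaphazaorozeezu

Rule 1 (pre-rhotic lowering): /u/ is a high vowel immediately before /r/, so it lowers to [o]. /beabhatauroteetu/ → beabhataoroteetu.
Rule 2 (intervocalic voicing): /t/ is a voiceless obstruent between vowels /a/ and /a/, so it voices to [d]. /t/ is a voiceless obstruent between vowels /o/ and /e/, so it voices to [d]. /t/ is a voiceless obstruent between vowels /e/ and /u/, so it voices to [d]. /beabhataoroteetu/ → beabhadaorodeedu.
Rule 3 (intervocalic voicing): no segment meets the environment; /beabhadaorodeedu/ is unchanged.
Rule 4 (intervocalic spirantization): /d/ is a stop between vowels /a/ and /a/, so it spirantizes to the fricative [z]. /d/ is a stop between vowels /o/ and /e/, so it spirantizes to the fricative [z]. /d/ is a stop between vowels /e/ and /u/, so it spirantizes to the fricative [z]. /beabhadaorodeedu/ → beabhazaorozeezu.
Rule 5 (regressive voicing assimilation): /b/ precedes the voiceless obstruent /h/, so it devoices to [p] by assimilation. /beabhazaorozeezu/ → beaphazaorozeezu.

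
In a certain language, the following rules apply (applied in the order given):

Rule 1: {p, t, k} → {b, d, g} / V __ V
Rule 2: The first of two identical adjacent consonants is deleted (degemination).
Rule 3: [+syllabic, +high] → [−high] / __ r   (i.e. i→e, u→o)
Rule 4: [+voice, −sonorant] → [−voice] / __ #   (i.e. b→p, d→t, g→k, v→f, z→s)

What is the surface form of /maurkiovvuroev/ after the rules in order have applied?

Rule 1 (intervocalic voicing): no segment meets the environment; /maurkiovvuroev/ is unchanged.
Rule 2 (degemination): /vv/ is a geminate; the first /v/ deletes. /maurkiovvuroev/ → maurkiovuroev.
Rule 3 (pre-rhotic lowering): /u/ is a high vowel immediately before /r/, so it lowers to [o]. /u/ is a high vowel immediately before /r/, so it lowers to [o]. /maurkiovuroev/ → maorkiovoroev.
Rule 4 (final devoicing): /v/ is a voiced obstruent in word-final position, so it devoices to [f]. /maorkiovoroev/ → maorkiovoroef.

maorkiovoroef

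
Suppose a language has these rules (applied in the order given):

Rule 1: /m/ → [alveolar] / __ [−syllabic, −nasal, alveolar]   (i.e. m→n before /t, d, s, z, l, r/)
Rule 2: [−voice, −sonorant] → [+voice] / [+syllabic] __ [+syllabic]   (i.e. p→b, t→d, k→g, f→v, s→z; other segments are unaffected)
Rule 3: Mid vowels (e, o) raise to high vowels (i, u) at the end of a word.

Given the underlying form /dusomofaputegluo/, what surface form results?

duzomovabudegluu

Rule 1 (nasal place assimilation): no segment meets the environment; /dusomofaputegluo/ is unchanged.
Rule 2 (intervocalic voicing): /s/ is a voiceless obstruent between vowels /u/ and /o/, so it voices to [z]. /f/ is a voiceless obstruent between vowels /o/ and /a/, so it voices to [v]. /p/ is a voiceless obstruent between vowels /a/ and /u/, so it voices to [b]. /t/ is a voiceless obstruent between vowels /u/ and /e/, so it voices to [d]. /dusomofaputegluo/ → duzomovabudegluo.
Rule 3 (final vowel raising): /o/ is a mid vowel in word-final position, so it raises to [u]. /duzomovabudegluo/ → duzomovabudegluu.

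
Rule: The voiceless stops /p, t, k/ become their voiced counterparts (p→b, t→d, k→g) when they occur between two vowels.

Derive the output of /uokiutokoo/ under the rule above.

/k/ is a voiceless stop between vowels /o/ and /i/, so it voices to [g].
/t/ is a voiceless stop between vowels /u/ and /o/, so it voices to [d].
/k/ is a voiceless stop between vowels /o/ and /o/, so it voices to [g].
Surface form: [uogiudogoo].

uogiudogoo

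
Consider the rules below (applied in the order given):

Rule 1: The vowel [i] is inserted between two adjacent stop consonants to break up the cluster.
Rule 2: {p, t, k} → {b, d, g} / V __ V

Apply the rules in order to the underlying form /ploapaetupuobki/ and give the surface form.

Rule 1 (stop-cluster i-epenthesis): /b/ and /k/ form a stop–stop cluster, so [i] is inserted between them. /ploapaetupuobki/ → ploapaetupuobiki.
Rule 2 (intervocalic voicing): /p/ is a voiceless stop between vowels /a/ and /a/, so it voices to [b]. /t/ is a voiceless stop between vowels /e/ and /u/, so it voices to [d]. /p/ is a voiceless stop between vowels /u/ and /u/, so it voices to [b]. /k/ is a voiceless stop between vowels /i/ and /i/, so it voices to [g]. /ploapaetupuobiki/ → ploabaedubuobigi.

ploabaedubuobigi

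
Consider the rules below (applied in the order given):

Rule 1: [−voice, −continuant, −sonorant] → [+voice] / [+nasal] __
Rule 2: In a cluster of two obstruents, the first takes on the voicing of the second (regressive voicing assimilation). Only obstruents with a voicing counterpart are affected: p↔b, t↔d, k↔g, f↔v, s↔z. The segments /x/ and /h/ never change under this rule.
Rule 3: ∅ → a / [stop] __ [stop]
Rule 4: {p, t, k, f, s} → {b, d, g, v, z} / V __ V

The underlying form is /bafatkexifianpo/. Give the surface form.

bavadagexivianbo

Rule 1 (post-nasal voicing): /p/ is a voiceless stop immediately after the nasal /n/, so it voices to [b]. /bafatkexifianpo/ → bafatkexifianbo.
Rule 2 (regressive voicing assimilation): no segment meets the environment; /bafatkexifianbo/ is unchanged.
Rule 3 (stop-cluster a-epenthesis): /t/ and /k/ form a stop–stop cluster, so [a] is inserted between them. /bafatkexifianbo/ → bafatakexifianbo.
Rule 4 (intervocalic voicing): /f/ is a voiceless obstruent between vowels /a/ and /a/, so it voices to [v]. /t/ is a voiceless obstruent between vowels /a/ and /a/, so it voices to [d]. /k/ is a voiceless obstruent between vowels /a/ and /e/, so it voices to [g]. /f/ is a voiceless obstruent between vowels /i/ and /i/, so it voices to [v]. /bafatakexifianbo/ → bavadagexivianbo.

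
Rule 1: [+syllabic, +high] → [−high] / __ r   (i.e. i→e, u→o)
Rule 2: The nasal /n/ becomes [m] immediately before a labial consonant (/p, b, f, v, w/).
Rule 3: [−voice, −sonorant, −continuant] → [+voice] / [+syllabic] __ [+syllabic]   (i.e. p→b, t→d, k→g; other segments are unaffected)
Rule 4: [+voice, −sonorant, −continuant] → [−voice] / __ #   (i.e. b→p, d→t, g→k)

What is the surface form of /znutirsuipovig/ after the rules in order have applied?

Rule 1 (pre-rhotic lowering): /i/ is a high vowel immediately before /r/, so it lowers to [e]. /znutirsuipovig/ → znutersuipovig.
Rule 2 (nasal place assimilation): no segment meets the environment; /znutersuipovig/ is unchanged.
Rule 3 (intervocalic voicing): /t/ is a voiceless stop between vowels /u/ and /e/, so it voices to [d]. /p/ is a voiceless stop between vowels /i/ and /o/, so it voices to [b]. /znutersuipovig/ → znudersuibovig.
Rule 4 (final devoicing): /g/ is a voiced stop in word-final position, so it devoices to [k]. /znudersuibovig/ → znudersuibovik.

znudersuibovik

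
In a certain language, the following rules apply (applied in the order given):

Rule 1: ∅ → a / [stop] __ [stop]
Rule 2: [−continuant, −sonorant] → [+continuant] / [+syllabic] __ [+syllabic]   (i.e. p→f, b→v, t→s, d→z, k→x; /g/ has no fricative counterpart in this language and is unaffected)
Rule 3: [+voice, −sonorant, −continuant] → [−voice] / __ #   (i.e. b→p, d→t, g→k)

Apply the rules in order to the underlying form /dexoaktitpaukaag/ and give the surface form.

dexoaxasisafauxaak

Rule 1 (stop-cluster a-epenthesis): /k/ and /t/ form a stop–stop cluster, so [a] is inserted between them. /t/ and /p/ form a stop–stop cluster, so [a] is inserted between them. /dexoaktitpaukaag/ → dexoakatitapaukaag.
Rule 2 (intervocalic spirantization): /k/ is a stop between vowels /a/ and /a/, so it spirantizes to the fricative [x]. /t/ is a stop between vowels /a/ and /i/, so it spirantizes to the fricative [s]. /t/ is a stop between vowels /i/ and /a/, so it spirantizes to the fricative [s]. /p/ is a stop between vowels /a/ and /a/, so it spirantizes to the fricative [f]. /k/ is a stop between vowels /u/ and /a/, so it spirantizes to the fricative [x]. /dexoakatitapaukaag/ → dexoaxasisafauxaag.
Rule 3 (final devoicing): /g/ is a voiced stop in word-final position, so it devoices to [k]. /dexoaxasisafauxaag/ → dexoaxasisafauxaak.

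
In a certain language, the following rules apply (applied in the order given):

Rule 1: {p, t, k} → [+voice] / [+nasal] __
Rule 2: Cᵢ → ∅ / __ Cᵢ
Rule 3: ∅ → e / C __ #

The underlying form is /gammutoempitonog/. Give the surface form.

Rule 1 (post-nasal voicing): /p/ is a voiceless stop immediately after the nasal /m/, so it voices to [b]. /gammutoempitonog/ → gammutoembitonog.
Rule 2 (degemination): /mm/ is a geminate; the first /m/ deletes. /gammutoembitonog/ → gamutoembitonog.
Rule 3 (final e-epenthesis): the form ends in the consonant /g/, so [e] is inserted word-finally. /gamutoembitonog/ → gamutoembitonoge.

gamutoembitonoge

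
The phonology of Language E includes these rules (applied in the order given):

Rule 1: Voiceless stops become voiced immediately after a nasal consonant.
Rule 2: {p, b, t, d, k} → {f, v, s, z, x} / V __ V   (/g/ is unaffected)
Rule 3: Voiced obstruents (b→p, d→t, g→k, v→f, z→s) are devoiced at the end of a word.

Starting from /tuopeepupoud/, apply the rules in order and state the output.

Rule 1 (post-nasal voicing): no segment meets the environment; /tuopeepupoud/ is unchanged.
Rule 2 (intervocalic spirantization): /p/ is a stop between vowels /o/ and /e/, so it spirantizes to the fricative [f]. /p/ is a stop between vowels /e/ and /u/, so it spirantizes to the fricative [f]. /p/ is a stop between vowels /u/ and /o/, so it spirantizes to the fricative [f]. /tuopeepupoud/ → tuofeefufoud.
Rule 3 (final devoicing): /d/ is a voiced obstruent in word-final position, so it devoices to [t]. /tuofeefufoud/ → tuofeefufout.

tuofeefufout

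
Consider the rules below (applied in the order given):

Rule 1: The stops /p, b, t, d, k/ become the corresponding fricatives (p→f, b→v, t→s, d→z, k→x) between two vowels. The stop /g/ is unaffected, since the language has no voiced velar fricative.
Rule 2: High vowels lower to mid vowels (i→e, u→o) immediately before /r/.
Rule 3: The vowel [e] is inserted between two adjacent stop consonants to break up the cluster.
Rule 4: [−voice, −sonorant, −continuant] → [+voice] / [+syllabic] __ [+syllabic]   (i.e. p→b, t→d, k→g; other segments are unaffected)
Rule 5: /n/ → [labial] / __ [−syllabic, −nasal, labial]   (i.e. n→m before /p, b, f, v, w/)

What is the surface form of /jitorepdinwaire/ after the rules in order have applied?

jisorebedimwaere

Rule 1 (intervocalic spirantization): /t/ is a stop between vowels /i/ and /o/, so it spirantizes to the fricative [s]. /jitorepdinwaire/ → jisorepdinwaire.
Rule 2 (pre-rhotic lowering): /i/ is a high vowel immediately before /r/, so it lowers to [e]. /jisorepdinwaire/ → jisorepdinwaere.
Rule 3 (stop-cluster e-epenthesis): /p/ and /d/ form a stop–stop cluster, so [e] is inserted between them. /jisorepdinwaere/ → jisorepedinwaere.
Rule 4 (intervocalic voicing): /p/ is a voiceless stop between vowels /e/ and /e/, so it voices to [b]. /jisorepedinwaere/ → jisorebedinwaere.
Rule 5 (nasal place assimilation): /n/ precedes the labial consonant /w/, so it assimilates in place to [m]. /jisorebedinwaere/ → jisorebedimwaere.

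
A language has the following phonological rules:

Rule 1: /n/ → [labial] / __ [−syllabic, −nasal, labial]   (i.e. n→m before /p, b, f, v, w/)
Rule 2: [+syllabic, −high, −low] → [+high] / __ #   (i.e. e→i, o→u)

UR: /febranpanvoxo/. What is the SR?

febrampamvoxu

Rule 1 (nasal place assimilation): /n/ precedes the labial consonant /p/, so it assimilates in place to [m]. /n/ precedes the labial consonant /v/, so it assimilates in place to [m]. /febranpanvoxo/ → febrampamvoxo.
Rule 2 (final vowel raising): /o/ is a mid vowel in word-final position, so it raises to [u]. /febrampamvoxo/ → febrampamvoxu.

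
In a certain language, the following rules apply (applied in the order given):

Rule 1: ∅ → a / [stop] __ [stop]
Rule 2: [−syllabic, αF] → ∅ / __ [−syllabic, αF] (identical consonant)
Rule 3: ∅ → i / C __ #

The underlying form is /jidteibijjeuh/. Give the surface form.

jidateibijeuhi

Rule 1 (stop-cluster a-epenthesis): /d/ and /t/ form a stop–stop cluster, so [a] is inserted between them. /jidteibijjeuh/ → jidateibijjeuh.
Rule 2 (degemination): /jj/ is a geminate; the first /j/ deletes. /jidateibijjeuh/ → jidateibijeuh.
Rule 3 (final i-epenthesis): the form ends in the consonant /h/, so [i] is inserted word-finally. /jidateibijeuh/ → jidateibijeuhi.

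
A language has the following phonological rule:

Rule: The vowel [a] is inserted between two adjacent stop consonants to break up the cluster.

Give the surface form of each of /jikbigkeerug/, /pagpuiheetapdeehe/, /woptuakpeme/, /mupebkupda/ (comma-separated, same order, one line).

/jikbigkeerug/: /k/ and /b/ form a stop–stop cluster, so [a] is inserted between them. /g/ and /k/ form a stop–stop cluster, so [a] is inserted between them. → [jikabigakeerug].
/pagpuiheetapdeehe/: /g/ and /p/ form a stop–stop cluster, so [a] is inserted between them. /p/ and /d/ form a stop–stop cluster, so [a] is inserted between them. → [pagapuiheetapadeehe].
/woptuakpeme/: /p/ and /t/ form a stop–stop cluster, so [a] is inserted between them. /k/ and /p/ form a stop–stop cluster, so [a] is inserted between them. → [wopatuakapeme].
/mupebkupda/: /b/ and /k/ form a stop–stop cluster, so [a] is inserted between them. /p/ and /d/ form a stop–stop cluster, so [a] is inserted between them. → [mupebakupada].

jikabigakeerug, pagapuiheetapadeehe, wopatuakapeme, mupebakupada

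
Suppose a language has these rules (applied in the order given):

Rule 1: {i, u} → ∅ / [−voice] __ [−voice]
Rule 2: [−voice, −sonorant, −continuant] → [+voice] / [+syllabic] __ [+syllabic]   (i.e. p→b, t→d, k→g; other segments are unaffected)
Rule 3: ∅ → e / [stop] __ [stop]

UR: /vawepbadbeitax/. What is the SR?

vawepebadebeidax

Rule 1 (high vowel syncope): no segment meets the environment; /vawepbadbeitax/ is unchanged.
Rule 2 (intervocalic voicing): /t/ is a voiceless stop between vowels /i/ and /a/, so it voices to [d]. /vawepbadbeitax/ → vawepbadbeidax.
Rule 3 (stop-cluster e-epenthesis): /p/ and /b/ form a stop–stop cluster, so [e] is inserted between them. /d/ and /b/ form a stop–stop cluster, so [e] is inserted between them. /vawepbadbeidax/ → vawepebadebeidax.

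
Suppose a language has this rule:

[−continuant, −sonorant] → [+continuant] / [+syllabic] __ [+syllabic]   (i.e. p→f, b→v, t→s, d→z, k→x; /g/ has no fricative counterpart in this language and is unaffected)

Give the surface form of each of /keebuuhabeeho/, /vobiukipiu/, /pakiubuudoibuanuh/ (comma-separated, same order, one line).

keevuuhaveeho, voviuxifiu, paxiuvuuzoivuanuh

/keebuuhabeeho/: /b/ is a stop between vowels /e/ and /u/, so it spirantizes to the fricative [v]. /b/ is a stop between vowels /a/ and /e/, so it spirantizes to the fricative [v]. → [keevuuhaveeho].
/vobiukipiu/: /b/ is a stop between vowels /o/ and /i/, so it spirantizes to the fricative [v]. /k/ is a stop between vowels /u/ and /i/, so it spirantizes to the fricative [x]. /p/ is a stop between vowels /i/ and /i/, so it spirantizes to the fricative [f]. → [voviuxifiu].
/pakiubuudoibuanuh/: /k/ is a stop between vowels /a/ and /i/, so it spirantizes to the fricative [x]. /b/ is a stop between vowels /u/ and /u/, so it spirantizes to the fricative [v]. /d/ is a stop between vowels /u/ and /o/, so it spirantizes to the fricative [z]. /b/ is a stop between vowels /i/ and /u/, so it spirantizes to the fricative [v]. → [paxiuvuuzoivuanuh].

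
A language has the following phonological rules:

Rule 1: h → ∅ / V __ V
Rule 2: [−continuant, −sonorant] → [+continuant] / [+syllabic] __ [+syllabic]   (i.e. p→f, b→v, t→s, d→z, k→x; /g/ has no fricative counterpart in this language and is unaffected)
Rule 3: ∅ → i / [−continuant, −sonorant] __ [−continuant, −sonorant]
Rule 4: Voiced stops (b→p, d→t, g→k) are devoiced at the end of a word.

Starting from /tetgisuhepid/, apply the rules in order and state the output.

Rule 1 (intervocalic h-deletion): /h/ occurs between vowels /u/ and /e/, so it deletes. /tetgisuhepid/ → tetgisuepid.
Rule 2 (intervocalic spirantization): /p/ is a stop between vowels /e/ and /i/, so it spirantizes to the fricative [f]. /tetgisuepid/ → tetgisuefid.
Rule 3 (stop-cluster i-epenthesis): /t/ and /g/ form a stop–stop cluster, so [i] is inserted between them. /tetgisuefid/ → tetigisuefid.
Rule 4 (final devoicing): /d/ is a voiced stop in word-final position, so it devoices to [t]. /tetigisuefid/ → tetigisuefit.

tetigisuefit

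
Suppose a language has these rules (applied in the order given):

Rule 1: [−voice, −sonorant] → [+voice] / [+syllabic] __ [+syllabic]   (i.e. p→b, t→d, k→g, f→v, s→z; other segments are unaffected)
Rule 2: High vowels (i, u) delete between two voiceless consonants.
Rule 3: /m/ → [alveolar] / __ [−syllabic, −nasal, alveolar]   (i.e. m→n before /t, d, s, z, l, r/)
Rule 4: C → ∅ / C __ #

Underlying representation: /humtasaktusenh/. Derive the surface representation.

huntazaktuzen

Rule 1 (intervocalic voicing): /s/ is a voiceless obstruent between vowels /a/ and /a/, so it voices to [z]. /s/ is a voiceless obstruent between vowels /u/ and /e/, so it voices to [z]. /humtasaktusenh/ → humtazaktuzenh.
Rule 2 (high vowel syncope): no segment meets the environment; /humtazaktuzenh/ is unchanged.
Rule 3 (nasal place assimilation): /m/ precedes the alveolar consonant /t/, so it assimilates in place to [n]. /humtazaktuzenh/ → huntazaktuzenh.
Rule 4 (final cluster simplification): /h/ is the second consonant of a word-final cluster /nh/, so it deletes. /huntazaktuzenh/ → huntazaktuzen.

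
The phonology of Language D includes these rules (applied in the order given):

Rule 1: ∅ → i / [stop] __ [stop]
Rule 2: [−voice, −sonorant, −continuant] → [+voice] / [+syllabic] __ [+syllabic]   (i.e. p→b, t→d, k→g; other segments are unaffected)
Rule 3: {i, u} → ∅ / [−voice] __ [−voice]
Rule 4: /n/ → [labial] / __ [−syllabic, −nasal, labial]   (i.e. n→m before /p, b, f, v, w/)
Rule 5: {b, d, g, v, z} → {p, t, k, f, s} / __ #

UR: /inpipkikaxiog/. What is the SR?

Rule 1 (stop-cluster i-epenthesis): /p/ and /k/ form a stop–stop cluster, so [i] is inserted between them. /inpipkikaxiog/ → inpipikikaxiog.
Rule 2 (intervocalic voicing): /p/ is a voiceless stop between vowels /i/ and /i/, so it voices to [b]. /k/ is a voiceless stop between vowels /i/ and /i/, so it voices to [g]. /k/ is a voiceless stop between vowels /i/ and /a/, so it voices to [g]. /inpipikikaxiog/ → inpibigigaxiog.
Rule 3 (high vowel syncope): no segment meets the environment; /inpibigigaxiog/ is unchanged.
Rule 4 (nasal place assimilation): /n/ precedes the labial consonant /p/, so it assimilates in place to [m]. /inpibigigaxiog/ → impibigigaxiog.
Rule 5 (final devoicing): /g/ is a voiced obstruent in word-final position, so it devoices to [k]. /impibigigaxiog/ → impibigigaxiok.

impibigigaxiok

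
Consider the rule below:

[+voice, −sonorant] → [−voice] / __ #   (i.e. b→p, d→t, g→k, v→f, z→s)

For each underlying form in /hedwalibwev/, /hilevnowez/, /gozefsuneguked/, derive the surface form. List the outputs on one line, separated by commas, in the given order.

hedwalibwef, hilevnowes, gozefsuneguket

/hedwalibwev/: /v/ is a voiced obstruent in word-final position, so it devoices to [f]. → [hedwalibwef].
/hilevnowez/: /z/ is a voiced obstruent in word-final position, so it devoices to [s]. → [hilevnowes].
/gozefsuneguked/: /d/ is a voiced obstruent in word-final position, so it devoices to [t]. → [gozefsuneguket].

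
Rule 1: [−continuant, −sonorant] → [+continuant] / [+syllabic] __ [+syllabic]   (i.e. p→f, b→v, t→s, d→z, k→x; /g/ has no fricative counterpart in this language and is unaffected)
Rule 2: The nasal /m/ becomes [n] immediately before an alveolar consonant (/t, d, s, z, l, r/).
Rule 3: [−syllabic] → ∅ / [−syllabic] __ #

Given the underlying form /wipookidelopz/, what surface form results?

wifooxizelop

Rule 1 (intervocalic spirantization): /p/ is a stop between vowels /i/ and /o/, so it spirantizes to the fricative [f]. /k/ is a stop between vowels /o/ and /i/, so it spirantizes to the fricative [x]. /d/ is a stop between vowels /i/ and /e/, so it spirantizes to the fricative [z]. /wipookidelopz/ → wifooxizelopz.
Rule 2 (nasal place assimilation): no segment meets the environment; /wifooxizelopz/ is unchanged.
Rule 3 (final cluster simplification): /z/ is the second consonant of a word-final cluster /pz/, so it deletes. /wifooxizelopz/ → wifooxizelop.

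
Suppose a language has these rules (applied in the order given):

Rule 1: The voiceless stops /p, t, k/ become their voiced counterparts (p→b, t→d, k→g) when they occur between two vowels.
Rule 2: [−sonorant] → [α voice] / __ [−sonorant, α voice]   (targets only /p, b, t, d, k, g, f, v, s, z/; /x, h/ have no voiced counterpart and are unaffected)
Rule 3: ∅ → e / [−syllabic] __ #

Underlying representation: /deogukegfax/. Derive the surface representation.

deogugekfaxe

Rule 1 (intervocalic voicing): /k/ is a voiceless stop between vowels /u/ and /e/, so it voices to [g]. /deogukegfax/ → deogugegfax.
Rule 2 (regressive voicing assimilation): /g/ precedes the voiceless obstruent /f/, so it devoices to [k] by assimilation. /deogugegfax/ → deogugekfax.
Rule 3 (final e-epenthesis): the form ends in the consonant /x/, so [e] is inserted word-finally. /deogugekfax/ → deogugekfaxe.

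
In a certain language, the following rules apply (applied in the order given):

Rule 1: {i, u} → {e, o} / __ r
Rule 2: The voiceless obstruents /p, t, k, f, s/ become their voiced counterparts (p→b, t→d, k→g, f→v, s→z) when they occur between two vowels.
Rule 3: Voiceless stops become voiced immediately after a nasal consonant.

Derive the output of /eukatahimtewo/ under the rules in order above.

eugadahimdewo

Rule 1 (pre-rhotic lowering): no segment meets the environment; /eukatahimtewo/ is unchanged.
Rule 2 (intervocalic voicing): /k/ is a voiceless obstruent between vowels /u/ and /a/, so it voices to [g]. /t/ is a voiceless obstruent between vowels /a/ and /a/, so it voices to [d]. /eukatahimtewo/ → eugadahimtewo.
Rule 3 (post-nasal voicing): /t/ is a voiceless stop immediately after the nasal /m/, so it voices to [d]. /eugadahimtewo/ → eugadahimdewo.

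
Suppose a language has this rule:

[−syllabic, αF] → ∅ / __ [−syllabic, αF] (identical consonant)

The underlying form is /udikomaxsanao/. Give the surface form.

udikomaxsanao

No segment of /udikomaxsanao/ meets the structural description of the rule, so the form surfaces unchanged.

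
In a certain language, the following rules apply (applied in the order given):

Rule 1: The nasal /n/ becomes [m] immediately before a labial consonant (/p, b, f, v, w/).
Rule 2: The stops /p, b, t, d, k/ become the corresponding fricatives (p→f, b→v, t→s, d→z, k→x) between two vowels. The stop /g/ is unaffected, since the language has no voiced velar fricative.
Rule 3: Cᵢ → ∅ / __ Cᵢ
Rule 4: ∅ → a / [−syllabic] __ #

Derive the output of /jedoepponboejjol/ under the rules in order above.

Rule 1 (nasal place assimilation): /n/ precedes the labial consonant /b/, so it assimilates in place to [m]. /jedoepponboejjol/ → jedoeppomboejjol.
Rule 2 (intervocalic spirantization): /d/ is a stop between vowels /e/ and /o/, so it spirantizes to the fricative [z]. /jedoeppomboejjol/ → jezoeppomboejjol.
Rule 3 (degemination): /pp/ is a geminate; the first /p/ deletes. /jj/ is a geminate; the first /j/ deletes. /jezoeppomboejjol/ → jezoepomboejol.
Rule 4 (final a-epenthesis): the form ends in the consonant /l/, so [a] is inserted word-finally. /jezoepomboejol/ → jezoepomboejola.

jezoepomboejola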